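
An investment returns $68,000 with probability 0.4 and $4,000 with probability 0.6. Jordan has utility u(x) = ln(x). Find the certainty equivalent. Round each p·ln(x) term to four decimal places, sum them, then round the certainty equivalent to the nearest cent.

E[u] = 0.4·ln(68000) + 0.6·ln(4000) = 4.4509 + 4.9764 = 9.4273
CE = e^9.4273 ≈ 12422.94

$12,422.94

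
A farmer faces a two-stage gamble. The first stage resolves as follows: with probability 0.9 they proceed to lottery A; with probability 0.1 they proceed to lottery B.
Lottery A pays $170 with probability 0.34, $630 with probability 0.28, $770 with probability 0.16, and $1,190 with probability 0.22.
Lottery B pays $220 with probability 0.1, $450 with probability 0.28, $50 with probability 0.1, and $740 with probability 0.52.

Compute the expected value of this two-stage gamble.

$611.06

EV(A) = 0.34 × 170 + 0.28 × 630 + 0.16 × 770 + 0.22 × 1190 = 57.8 + 176.4 + 123.2 + 261.8 = 619.2
EV(B) = 0.1 × 220 + 0.28 × 450 + 0.1 × 50 + 0.52 × 740 = 22 + 126 + 5 + 384.8 = 537.8
Overall = 0.9 × 619.2 + 0.1 × 537.8 = 557.28 + 53.78 = 611.06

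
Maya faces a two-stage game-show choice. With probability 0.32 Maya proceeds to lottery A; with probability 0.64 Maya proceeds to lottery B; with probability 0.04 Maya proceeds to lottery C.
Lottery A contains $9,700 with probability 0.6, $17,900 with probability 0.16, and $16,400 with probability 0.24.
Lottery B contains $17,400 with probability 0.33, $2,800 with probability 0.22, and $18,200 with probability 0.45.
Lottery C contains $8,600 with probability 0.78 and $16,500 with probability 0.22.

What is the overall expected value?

$13,762.64

EV(A) = 0.6 × 9700 + 0.16 × 17900 + 0.24 × 16400 = 5820 + 2864 + 3936 = 12620
EV(B) = 0.33 × 17400 + 0.22 × 2800 + 0.45 × 18200 = 5742 + 616 + 8190 = 14548
EV(C) = 0.78 × 8600 + 0.22 × 16500 = 6708 + 3630 = 10338
Overall = 0.32 × 12620 + 0.64 × 14548 + 0.04 × 10338 = 4038.4 + 9310.72 + 413.52 = 13762.64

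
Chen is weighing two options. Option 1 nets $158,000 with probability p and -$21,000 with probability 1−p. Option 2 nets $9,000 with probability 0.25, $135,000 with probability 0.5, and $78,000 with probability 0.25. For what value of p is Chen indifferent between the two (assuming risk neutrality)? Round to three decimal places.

p = 0.616

EV(Option 2) = 0.25 × 9000 + 0.5 × 135000 + 0.25 × 78000 = 2250 + 67500 + 19500 = 89250
p·158000 + (1−p)·(-21000) = 89250
179000p − 21000 = 89250
p = (89250 + 21000) / 179000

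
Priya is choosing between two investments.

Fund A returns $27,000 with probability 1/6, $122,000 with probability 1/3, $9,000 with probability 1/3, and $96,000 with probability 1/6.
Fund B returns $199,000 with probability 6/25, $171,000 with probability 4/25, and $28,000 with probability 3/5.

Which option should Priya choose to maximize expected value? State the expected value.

Fund A = 1/6 × 27000 + 1/3 × 122000 + 1/3 × 9000 + 1/6 × 96000 = 4500 + 40666.6667 + 3000 + 16000 = 64166.6667
Fund B = 6/25 × 199000 + 4/25 × 171000 + 3/5 × 28000 = 47760 + 27360 + 16800 = 91920

Fund B ($91,920)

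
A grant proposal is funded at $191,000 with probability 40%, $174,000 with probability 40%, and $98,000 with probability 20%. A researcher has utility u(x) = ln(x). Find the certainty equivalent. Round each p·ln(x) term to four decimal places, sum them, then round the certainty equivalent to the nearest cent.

$161,006.50

E[u] = 0.4·ln(191000) + 0.4·ln(174000) + 0.2·ln(98000) = 4.8640 + 4.8267 + 2.2985 = 11.9892
CE = e^11.9892 ≈ 161006.50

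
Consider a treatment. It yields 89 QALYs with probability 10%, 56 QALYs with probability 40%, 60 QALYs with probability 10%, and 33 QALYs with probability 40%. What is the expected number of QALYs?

50.5 QALYs

EV = 0.1 × 89 + 0.4 × 56 + 0.1 × 60 + 0.4 × 33 = 8.9 + 22.4 + 6 + 13.2 = 50.5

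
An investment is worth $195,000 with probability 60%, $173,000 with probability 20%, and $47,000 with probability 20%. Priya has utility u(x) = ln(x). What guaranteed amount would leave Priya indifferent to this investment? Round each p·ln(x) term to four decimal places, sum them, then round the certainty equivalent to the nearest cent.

E[u] = 0.6·ln(195000) + 0.2·ln(173000) + 0.2·ln(47000) = 7.3085 + 2.4122 + 2.1516 = 11.8723
CE = e^11.8723 ≈ 143243.32

$143,243.32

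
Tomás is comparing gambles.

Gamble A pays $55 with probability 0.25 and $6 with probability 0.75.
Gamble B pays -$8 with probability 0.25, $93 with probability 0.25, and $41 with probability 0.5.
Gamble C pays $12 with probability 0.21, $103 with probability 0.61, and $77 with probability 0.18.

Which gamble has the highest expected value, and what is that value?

Gamble A = 0.25 × 55 + 0.75 × 6 = 13.75 + 4.5 = 18.25
Gamble B = 0.25 × (-8) + 0.25 × 93 + 0.5 × 41 = -2 + 23.25 + 20.5 = 41.75
Gamble C = 0.21 × 12 + 0.61 × 103 + 0.18 × 77 = 2.52 + 62.83 + 13.86 = 79.21

Gamble C ($79.21)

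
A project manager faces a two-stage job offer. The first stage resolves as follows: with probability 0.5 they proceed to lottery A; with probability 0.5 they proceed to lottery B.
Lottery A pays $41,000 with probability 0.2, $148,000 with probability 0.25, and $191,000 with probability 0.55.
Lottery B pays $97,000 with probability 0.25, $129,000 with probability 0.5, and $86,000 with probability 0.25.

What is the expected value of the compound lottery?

$130,250

EV(A) = 0.2 × 41000 + 0.25 × 148000 + 0.55 × 191000 = 8200 + 37000 + 105050 = 150250
EV(B) = 0.25 × 97000 + 0.5 × 129000 + 0.25 × 86000 = 24250 + 64500 + 21500 = 110250
Overall = 0.5 × 150250 + 0.5 × 110250 = 75125 + 55125 = 130250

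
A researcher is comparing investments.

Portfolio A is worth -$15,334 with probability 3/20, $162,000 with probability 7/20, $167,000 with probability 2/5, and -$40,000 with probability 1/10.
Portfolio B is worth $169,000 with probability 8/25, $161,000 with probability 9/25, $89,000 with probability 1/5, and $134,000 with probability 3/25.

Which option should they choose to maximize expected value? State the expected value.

Portfolio A = 3/20 × (-15334) + 7/20 × 162000 + 2/5 × 167000 + 1/10 × (-40000) = -2300.1 + 56700 + 66800 − 4000 = 117199.9
Portfolio B = 8/25 × 169000 + 9/25 × 161000 + 1/5 × 89000 + 3/25 × 134000 = 54080 + 57960 + 17800 + 16080 = 145920

Portfolio B ($145,920)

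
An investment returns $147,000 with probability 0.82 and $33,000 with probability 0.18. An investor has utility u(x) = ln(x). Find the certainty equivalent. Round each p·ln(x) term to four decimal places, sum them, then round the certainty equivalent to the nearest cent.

E[u] = 0.82·ln(147000) + 0.18·ln(33000) = 9.7565 + 1.8728 = 11.6293
CE = e^11.6293 ≈ 112341.66

$112,341.66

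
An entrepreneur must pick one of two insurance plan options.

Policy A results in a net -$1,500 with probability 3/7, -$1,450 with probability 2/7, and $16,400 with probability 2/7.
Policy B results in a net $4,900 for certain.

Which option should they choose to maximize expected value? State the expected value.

Policy A = 3/7 × (-1500) + 2/7 × (-1450) + 2/7 × 16400 = -642.8571 − 414.2857 + 4685.7143 = 3628.5714
Policy B: 4900 (certain)

Policy B ($4,900)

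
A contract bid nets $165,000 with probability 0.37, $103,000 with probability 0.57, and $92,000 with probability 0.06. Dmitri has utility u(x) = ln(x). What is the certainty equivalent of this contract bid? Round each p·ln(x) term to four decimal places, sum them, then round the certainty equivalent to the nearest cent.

$121,795.66

E[u] = 0.37·ln(165000) + 0.57·ln(103000) + 0.06·ln(92000) = 4.4451 + 6.5792 + 0.6858 = 11.7101
CE = e^11.7101 ≈ 121795.66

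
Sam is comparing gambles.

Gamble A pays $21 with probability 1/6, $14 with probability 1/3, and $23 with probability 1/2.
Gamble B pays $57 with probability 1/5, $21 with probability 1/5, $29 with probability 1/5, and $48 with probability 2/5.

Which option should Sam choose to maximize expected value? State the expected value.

Gamble B ($40.60)

Gamble A = 1/6 × 21 + 1/3 × 14 + 1/2 × 23 = 3.5 + 4.6667 + 11.5 = 19.6667
Gamble B = 1/5 × 57 + 1/5 × 21 + 1/5 × 29 + 2/5 × 48 = 11.4 + 4.2 + 5.8 + 19.2 = 40.6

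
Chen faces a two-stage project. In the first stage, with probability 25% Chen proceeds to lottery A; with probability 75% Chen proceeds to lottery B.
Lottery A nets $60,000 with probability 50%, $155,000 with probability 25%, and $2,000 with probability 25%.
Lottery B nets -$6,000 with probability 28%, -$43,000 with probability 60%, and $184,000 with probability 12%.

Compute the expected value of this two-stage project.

$13,262.50

EV(A) = 0.5 × 60000 + 0.25 × 155000 + 0.25 × 2000 = 30000 + 38750 + 500 = 69250
EV(B) = 0.28 × (-6000) + 0.6 × (-43000) + 0.12 × 184000 = -1680 − 25800 + 22080 = -5400
Overall = 0.25 × 69250 + 0.75 × (-5400) = 17312.5 − 4050 = 13262.5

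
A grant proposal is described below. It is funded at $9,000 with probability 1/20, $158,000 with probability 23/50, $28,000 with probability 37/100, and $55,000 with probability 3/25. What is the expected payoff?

$90,090

EV = 1/20 × 9000 + 23/50 × 158000 + 37/100 × 28000 + 3/25 × 55000 = 450 + 72680 + 10360 + 6600 = 90090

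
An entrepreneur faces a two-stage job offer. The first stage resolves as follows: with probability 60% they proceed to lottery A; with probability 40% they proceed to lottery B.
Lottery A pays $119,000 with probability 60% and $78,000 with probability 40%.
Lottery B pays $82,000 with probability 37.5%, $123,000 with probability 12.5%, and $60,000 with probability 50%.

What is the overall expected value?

$92,010

EV(A) = 0.6 × 119000 + 0.4 × 78000 = 71400 + 31200 = 102600
EV(B) = 0.375 × 82000 + 0.125 × 123000 + 0.5 × 60000 = 30750 + 15375 + 30000 = 76125
Overall = 0.6 × 102600 + 0.4 × 76125 = 61560 + 30450 = 92010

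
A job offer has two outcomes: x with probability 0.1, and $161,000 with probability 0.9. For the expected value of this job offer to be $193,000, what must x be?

x = $481,000

0.1·x + 0.9·161000 = 193000
0.1·x = 193000 − 144900 = 48100
x = 48100 / 0.1 = 481000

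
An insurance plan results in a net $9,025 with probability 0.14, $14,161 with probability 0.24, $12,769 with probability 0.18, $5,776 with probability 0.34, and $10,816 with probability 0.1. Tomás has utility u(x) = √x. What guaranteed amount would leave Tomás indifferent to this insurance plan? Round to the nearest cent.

$9,690.43

E[u] = 0.14·√9025 + 0.24·√14161 + 0.18·√12769 + 0.34·√5776 + 0.1·√10816 = 0.14·95 + 0.24·119 + 0.18·113 + 0.34·76 + 0.1·104 = 98.44
CE = (98.44)² = 9690.4336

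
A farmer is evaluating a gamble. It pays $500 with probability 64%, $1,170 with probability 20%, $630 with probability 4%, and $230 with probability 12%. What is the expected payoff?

$606.80

EV = 0.64 × 500 + 0.2 × 1170 + 0.04 × 630 + 0.12 × 230 = 320 + 234 + 25.2 + 27.6 = 606.8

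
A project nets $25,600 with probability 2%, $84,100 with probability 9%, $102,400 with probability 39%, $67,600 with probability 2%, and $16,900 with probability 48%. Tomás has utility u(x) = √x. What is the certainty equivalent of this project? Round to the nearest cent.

E[u] = 0.02·√25600 + 0.09·√84100 + 0.39·√102400 + 0.02·√67600 + 0.48·√16900 = 0.02·160 + 0.09·290 + 0.39·320 + 0.02·260 + 0.48·130 = 221.7
CE = (221.7)² = 49150.89

$49,150.89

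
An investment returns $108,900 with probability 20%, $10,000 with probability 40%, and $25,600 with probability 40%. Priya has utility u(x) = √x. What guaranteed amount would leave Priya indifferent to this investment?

E[u] = 0.2·√108900 + 0.4·√10000 + 0.4·√25600 = 0.2·330 + 0.4·100 + 0.4·160 = 170
CE = (170)² = 28900

$28,900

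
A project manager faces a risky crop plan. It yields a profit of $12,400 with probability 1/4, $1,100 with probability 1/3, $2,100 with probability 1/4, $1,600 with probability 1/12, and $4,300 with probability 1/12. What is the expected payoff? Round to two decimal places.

$4,483.33

EV = 1/4 × 12400 + 1/3 × 1100 + 1/4 × 2100 + 1/12 × 1600 + 1/12 × 4300 = 3100 + 366.6667 + 525 + 133.3333 + 358.3333 = 4483.3333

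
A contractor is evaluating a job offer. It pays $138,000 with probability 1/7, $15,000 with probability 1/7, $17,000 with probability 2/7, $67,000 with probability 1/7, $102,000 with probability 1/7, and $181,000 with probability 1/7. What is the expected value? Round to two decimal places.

EV = 1/7 × 138000 + 1/7 × 15000 + 2/7 × 17000 + 1/7 × 67000 + 1/7 × 102000 + 1/7 × 181000 = 19714.2857 + 2142.8571 + 4857.1429 + 9571.4286 + 14571.4286 + 25857.1429 = 76714.2857

$76,714.29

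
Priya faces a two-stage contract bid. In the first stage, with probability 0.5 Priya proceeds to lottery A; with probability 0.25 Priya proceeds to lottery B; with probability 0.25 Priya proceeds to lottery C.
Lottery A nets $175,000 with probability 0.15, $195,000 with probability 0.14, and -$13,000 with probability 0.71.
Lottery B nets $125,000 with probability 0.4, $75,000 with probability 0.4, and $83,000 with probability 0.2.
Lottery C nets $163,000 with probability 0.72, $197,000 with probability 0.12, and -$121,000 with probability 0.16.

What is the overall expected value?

EV(A) = 0.15 × 175000 + 0.14 × 195000 + 0.71 × (-13000) = 26250 + 27300 − 9230 = 44320
EV(B) = 0.4 × 125000 + 0.4 × 75000 + 0.2 × 83000 = 50000 + 30000 + 16600 = 96600
EV(C) = 0.72 × 163000 + 0.12 × 197000 + 0.16 × (-121000) = 117360 + 23640 − 19360 = 121640
Overall = 0.5 × 44320 + 0.25 × 96600 + 0.25 × 121640 = 22160 + 24150 + 30410 = 76720

$76,720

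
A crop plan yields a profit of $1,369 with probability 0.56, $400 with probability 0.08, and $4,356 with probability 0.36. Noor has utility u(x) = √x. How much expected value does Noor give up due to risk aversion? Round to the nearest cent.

E[u] = 0.56·√1369 + 0.08·√400 + 0.36·√4356 = 0.56·37 + 0.08·20 + 0.36·66 = 46.08
CE = (46.08)² = 2123.3664
Risk premium = EV − CE = 2366.8 − 2123.3664 = 243.4336

$243.43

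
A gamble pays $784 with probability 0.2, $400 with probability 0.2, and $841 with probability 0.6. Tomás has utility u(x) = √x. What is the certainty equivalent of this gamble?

$729

E[u] = 0.2·√784 + 0.2·√400 + 0.6·√841 = 0.2·28 + 0.2·20 + 0.6·29 = 27
CE = (27)² = 729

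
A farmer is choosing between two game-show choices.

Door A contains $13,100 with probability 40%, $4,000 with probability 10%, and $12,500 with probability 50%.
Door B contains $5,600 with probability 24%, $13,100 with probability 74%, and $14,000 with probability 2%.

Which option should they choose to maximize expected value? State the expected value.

Door A = 0.4 × 13100 + 0.1 × 4000 + 0.5 × 12500 = 5240 + 400 + 6250 = 11890
Door B = 0.24 × 5600 + 0.74 × 13100 + 0.02 × 14000 = 1344 + 9694 + 280 = 11318

Door A ($11,890)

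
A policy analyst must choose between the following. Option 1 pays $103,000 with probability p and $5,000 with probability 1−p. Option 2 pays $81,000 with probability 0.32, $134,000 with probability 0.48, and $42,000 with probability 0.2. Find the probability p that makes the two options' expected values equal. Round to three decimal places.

p = 0.956

EV(Option 2) = 0.32 × 81000 + 0.48 × 134000 + 0.2 × 42000 = 25920 + 64320 + 8400 = 98640
p·103000 + (1−p)·5000 = 98640
98000p + 5000 = 98640
p = (98640 − 5000) / 98000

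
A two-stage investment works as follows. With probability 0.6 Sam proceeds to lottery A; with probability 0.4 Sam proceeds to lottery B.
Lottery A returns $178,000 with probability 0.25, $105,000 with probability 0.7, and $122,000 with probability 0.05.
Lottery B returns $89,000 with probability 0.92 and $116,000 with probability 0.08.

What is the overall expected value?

EV(A) = 0.25 × 178000 + 0.7 × 105000 + 0.05 × 122000 = 44500 + 73500 + 6100 = 124100
EV(B) = 0.92 × 89000 + 0.08 × 116000 = 81880 + 9280 = 91160
Overall = 0.6 × 124100 + 0.4 × 91160 = 74460 + 36464 = 110924

$110,924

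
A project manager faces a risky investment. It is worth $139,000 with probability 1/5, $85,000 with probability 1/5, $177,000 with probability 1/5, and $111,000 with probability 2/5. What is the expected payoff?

$124,600

EV = 1/5 × 139000 + 1/5 × 85000 + 1/5 × 177000 + 2/5 × 111000 = 27800 + 17000 + 35400 + 44400 = 124600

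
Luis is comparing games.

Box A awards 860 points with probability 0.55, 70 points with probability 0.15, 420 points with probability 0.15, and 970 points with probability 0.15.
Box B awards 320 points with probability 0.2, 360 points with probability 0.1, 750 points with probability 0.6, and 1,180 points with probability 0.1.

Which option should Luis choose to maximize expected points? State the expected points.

Box A = 0.55 × 860 + 0.15 × 70 + 0.15 × 420 + 0.15 × 970 = 473 + 10.5 + 63 + 145.5 = 692
Box B = 0.2 × 320 + 0.1 × 360 + 0.6 × 750 + 0.1 × 1180 = 64 + 36 + 450 + 118 = 668

Box A (692 points)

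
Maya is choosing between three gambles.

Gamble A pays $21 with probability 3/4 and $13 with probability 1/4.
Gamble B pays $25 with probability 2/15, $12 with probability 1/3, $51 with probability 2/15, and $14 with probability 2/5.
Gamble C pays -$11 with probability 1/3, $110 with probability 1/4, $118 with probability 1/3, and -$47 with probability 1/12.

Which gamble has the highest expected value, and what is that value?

Gamble A = 3/4 × 21 + 1/4 × 13 = 15.75 + 3.25 = 19
Gamble B = 2/15 × 25 + 1/3 × 12 + 2/15 × 51 + 2/5 × 14 = 3.3333 + 4 + 6.8 + 5.6 = 19.7333
Gamble C = 1/3 × (-11) + 1/4 × 110 + 1/3 × 118 + 1/12 × (-47) = -3.6667 + 27.5 + 39.3333 − 3.9167 = 59.25

Gamble C ($59.25)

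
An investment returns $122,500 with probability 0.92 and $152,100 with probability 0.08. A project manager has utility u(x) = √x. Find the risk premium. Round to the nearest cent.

$117.76

E[u] = 0.92·√122500 + 0.08·√152100 = 0.92·350 + 0.08·390 = 353.2
CE = (353.2)² = 124750.24
Risk premium = EV − CE = 124868 − 124750.24 = 117.76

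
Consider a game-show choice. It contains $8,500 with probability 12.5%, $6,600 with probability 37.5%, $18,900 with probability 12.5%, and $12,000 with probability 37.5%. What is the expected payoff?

$10,400

EV = 0.125 × 8500 + 0.375 × 6600 + 0.125 × 18900 + 0.375 × 12000 = 1062.5 + 2475 + 2362.5 + 4500 = 10400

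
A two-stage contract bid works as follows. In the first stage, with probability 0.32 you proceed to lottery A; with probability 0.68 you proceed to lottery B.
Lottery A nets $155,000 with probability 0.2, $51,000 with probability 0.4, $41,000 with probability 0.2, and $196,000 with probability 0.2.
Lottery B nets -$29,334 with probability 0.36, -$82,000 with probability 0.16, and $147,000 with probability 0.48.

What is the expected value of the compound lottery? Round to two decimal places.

EV(A) = 0.2 × 155000 + 0.4 × 51000 + 0.2 × 41000 + 0.2 × 196000 = 31000 + 20400 + 8200 + 39200 = 98800
EV(B) = 0.36 × (-29334) + 0.16 × (-82000) + 0.48 × 147000 = -10560.24 − 13120 + 70560 = 46879.76
Overall = 0.32 × 98800 + 0.68 × 46879.76 = 31616 + 31878.2368 = 63494.2368

$63,494.24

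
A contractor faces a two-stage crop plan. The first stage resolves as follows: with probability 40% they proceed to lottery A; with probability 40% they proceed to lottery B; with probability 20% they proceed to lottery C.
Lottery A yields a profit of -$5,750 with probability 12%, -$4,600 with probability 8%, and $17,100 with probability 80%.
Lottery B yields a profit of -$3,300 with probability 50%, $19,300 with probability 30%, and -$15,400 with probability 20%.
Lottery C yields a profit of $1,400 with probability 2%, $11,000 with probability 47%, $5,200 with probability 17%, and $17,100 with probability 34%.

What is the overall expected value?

EV(A) = 0.12 × (-5750) + 0.08 × (-4600) + 0.8 × 17100 = -690 − 368 + 13680 = 12622
EV(B) = 0.5 × (-3300) + 0.3 × 19300 + 0.2 × (-15400) = -1650 + 5790 − 3080 = 1060
EV(C) = 0.02 × 1400 + 0.47 × 11000 + 0.17 × 5200 + 0.34 × 17100 = 28 + 5170 + 884 + 5814 = 11896
Overall = 0.4 × 12622 + 0.4 × 1060 + 0.2 × 11896 = 5048.8 + 424 + 2379.2 = 7852

$7,852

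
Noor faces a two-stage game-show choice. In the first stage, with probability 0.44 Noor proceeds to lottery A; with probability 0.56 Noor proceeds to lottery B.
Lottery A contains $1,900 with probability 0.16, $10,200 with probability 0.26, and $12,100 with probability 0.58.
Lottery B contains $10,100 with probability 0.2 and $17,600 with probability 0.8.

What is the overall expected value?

$13,404.56

EV(A) = 0.16 × 1900 + 0.26 × 10200 + 0.58 × 12100 = 304 + 2652 + 7018 = 9974
EV(B) = 0.2 × 10100 + 0.8 × 17600 = 2020 + 14080 = 16100
Overall = 0.44 × 9974 + 0.56 × 16100 = 4388.56 + 9016 = 13404.56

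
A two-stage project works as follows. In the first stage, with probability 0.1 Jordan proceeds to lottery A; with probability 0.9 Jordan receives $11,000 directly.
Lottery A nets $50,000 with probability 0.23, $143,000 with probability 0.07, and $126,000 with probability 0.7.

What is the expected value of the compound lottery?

$20,871

EV(A) = 0.23 × 50000 + 0.07 × 143000 + 0.7 × 126000 = 11500 + 10010 + 88200 = 109710
Branch B: 11000 (certain)
Overall = 0.1 × 109710 + 0.9 × 11000 = 10971 + 9900 = 20871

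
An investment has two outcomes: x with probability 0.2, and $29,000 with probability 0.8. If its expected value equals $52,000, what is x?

0.2·x + 0.8·29000 = 52000
0.2·x = 52000 − 23200 = 28800
x = 28800 / 0.2 = 144000

x = $144,000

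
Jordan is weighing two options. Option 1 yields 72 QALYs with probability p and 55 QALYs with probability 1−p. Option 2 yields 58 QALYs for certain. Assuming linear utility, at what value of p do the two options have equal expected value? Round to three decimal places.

p·72 + (1−p)·55 = 58
17p + 55 = 58
p = (58 − 55) / 17

p = 0.176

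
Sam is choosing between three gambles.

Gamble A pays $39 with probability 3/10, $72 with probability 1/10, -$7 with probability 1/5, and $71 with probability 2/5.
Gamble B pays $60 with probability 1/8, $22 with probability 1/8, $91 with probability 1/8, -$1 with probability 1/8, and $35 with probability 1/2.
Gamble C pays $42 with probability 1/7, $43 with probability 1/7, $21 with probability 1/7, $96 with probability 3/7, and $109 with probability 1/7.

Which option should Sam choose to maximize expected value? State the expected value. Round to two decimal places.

Gamble A = 3/10 × 39 + 1/10 × 72 + 1/5 × (-7) + 2/5 × 71 = 11.7 + 7.2 − 1.4 + 28.4 = 45.9
Gamble B = 1/8 × 60 + 1/8 × 22 + 1/8 × 91 + 1/8 × (-1) + 1/2 × 35 = 7.5 + 2.75 + 11.375 − 0.125 + 17.5 = 39
Gamble C = 1/7 × 42 + 1/7 × 43 + 1/7 × 21 + 3/7 × 96 + 1/7 × 109 = 6 + 6.1429 + 3 + 41.1429 + 15.5714 = 71.8571

Gamble C ($71.86)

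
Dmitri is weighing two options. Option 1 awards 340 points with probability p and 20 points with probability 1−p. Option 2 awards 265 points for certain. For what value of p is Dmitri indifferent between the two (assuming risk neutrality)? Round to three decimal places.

p = 0.766

p·340 + (1−p)·20 = 265
320p + 20 = 265
p = (265 − 20) / 320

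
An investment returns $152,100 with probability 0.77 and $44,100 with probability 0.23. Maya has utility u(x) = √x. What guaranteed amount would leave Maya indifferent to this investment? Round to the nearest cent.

E[u] = 0.77·√152100 + 0.23·√44100 = 0.77·390 + 0.23·210 = 348.6
CE = (348.6)² = 121521.96

$121,521.96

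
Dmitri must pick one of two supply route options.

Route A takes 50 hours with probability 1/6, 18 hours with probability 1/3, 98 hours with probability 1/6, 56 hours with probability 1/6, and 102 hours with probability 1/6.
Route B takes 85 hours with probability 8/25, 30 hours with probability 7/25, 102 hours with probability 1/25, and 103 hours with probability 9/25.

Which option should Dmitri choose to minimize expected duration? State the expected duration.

Route A (57 hours)

Route A = 1/6 × 50 + 1/3 × 18 + 1/6 × 98 + 1/6 × 56 + 1/6 × 102 = 8.3333 + 6 + 16.3333 + 9.3333 + 17 = 57
Route B = 8/25 × 85 + 7/25 × 30 + 1/25 × 102 + 9/25 × 103 = 27.2 + 8.4 + 4.08 + 37.08 = 76.76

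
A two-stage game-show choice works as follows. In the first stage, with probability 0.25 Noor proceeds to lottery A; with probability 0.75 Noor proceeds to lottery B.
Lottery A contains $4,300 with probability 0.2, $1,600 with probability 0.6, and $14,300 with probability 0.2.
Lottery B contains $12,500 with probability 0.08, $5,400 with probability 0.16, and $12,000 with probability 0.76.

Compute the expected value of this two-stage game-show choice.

EV(A) = 0.2 × 4300 + 0.6 × 1600 + 0.2 × 14300 = 860 + 960 + 2860 = 4680
EV(B) = 0.08 × 12500 + 0.16 × 5400 + 0.76 × 12000 = 1000 + 864 + 9120 = 10984
Overall = 0.25 × 4680 + 0.75 × 10984 = 1170 + 8238 = 9408

$9,408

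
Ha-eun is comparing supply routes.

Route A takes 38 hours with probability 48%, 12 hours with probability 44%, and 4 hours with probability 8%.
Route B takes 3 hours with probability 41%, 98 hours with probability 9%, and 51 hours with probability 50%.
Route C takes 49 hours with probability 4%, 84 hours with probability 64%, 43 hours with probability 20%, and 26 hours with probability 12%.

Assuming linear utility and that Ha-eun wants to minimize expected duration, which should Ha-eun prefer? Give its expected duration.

Route A (23.84 hours)

Route A = 0.48 × 38 + 0.44 × 12 + 0.08 × 4 = 18.24 + 5.28 + 0.32 = 23.84
Route B = 0.41 × 3 + 0.09 × 98 + 0.5 × 51 = 1.23 + 8.82 + 25.5 = 35.55
Route C = 0.04 × 49 + 0.64 × 84 + 0.2 × 43 + 0.12 × 26 = 1.96 + 53.76 + 8.6 + 3.12 = 67.44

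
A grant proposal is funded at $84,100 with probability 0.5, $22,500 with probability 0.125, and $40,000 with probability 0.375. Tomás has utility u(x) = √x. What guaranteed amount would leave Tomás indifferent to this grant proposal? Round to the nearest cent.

E[u] = 0.5·√84100 + 0.125·√22500 + 0.375·√40000 = 0.5·290 + 0.125·150 + 0.375·200 = 238.75
CE = (238.75)² = 57001.5625

$57,001.56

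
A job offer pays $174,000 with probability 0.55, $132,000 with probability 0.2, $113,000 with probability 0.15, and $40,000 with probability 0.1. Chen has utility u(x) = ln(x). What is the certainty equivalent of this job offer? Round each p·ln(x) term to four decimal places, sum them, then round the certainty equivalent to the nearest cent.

$133,225.71

E[u] = 0.55·ln(174000) + 0.2·ln(132000) + 0.15·ln(113000) + 0.1·ln(40000) = 6.6367 + 2.3581 + 1.7453 + 1.0597 = 11.7998
CE = e^11.7998 ≈ 133225.71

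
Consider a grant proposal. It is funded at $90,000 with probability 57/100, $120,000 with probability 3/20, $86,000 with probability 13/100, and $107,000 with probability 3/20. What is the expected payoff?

EV = 57/100 × 90000 + 3/20 × 120000 + 13/100 × 86000 + 3/20 × 107000 = 51300 + 18000 + 11180 + 16050 = 96530

$96,530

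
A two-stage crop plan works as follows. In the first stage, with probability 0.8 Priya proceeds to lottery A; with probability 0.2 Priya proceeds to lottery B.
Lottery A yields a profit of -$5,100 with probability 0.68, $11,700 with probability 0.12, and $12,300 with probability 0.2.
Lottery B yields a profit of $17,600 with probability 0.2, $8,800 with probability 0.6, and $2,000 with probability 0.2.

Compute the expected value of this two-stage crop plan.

EV(A) = 0.68 × (-5100) + 0.12 × 11700 + 0.2 × 12300 = -3468 + 1404 + 2460 = 396
EV(B) = 0.2 × 17600 + 0.6 × 8800 + 0.2 × 2000 = 3520 + 5280 + 400 = 9200
Overall = 0.8 × 396 + 0.2 × 9200 = 316.8 + 1840 = 2156.8

$2,156.80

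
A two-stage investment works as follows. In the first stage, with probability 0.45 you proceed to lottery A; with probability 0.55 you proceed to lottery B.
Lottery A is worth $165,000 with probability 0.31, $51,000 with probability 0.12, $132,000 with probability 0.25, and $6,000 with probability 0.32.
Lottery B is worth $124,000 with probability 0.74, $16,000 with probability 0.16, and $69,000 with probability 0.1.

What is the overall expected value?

$97,156.50

EV(A) = 0.31 × 165000 + 0.12 × 51000 + 0.25 × 132000 + 0.32 × 6000 = 51150 + 6120 + 33000 + 1920 = 92190
EV(B) = 0.74 × 124000 + 0.16 × 16000 + 0.1 × 69000 = 91760 + 2560 + 6900 = 101220
Overall = 0.45 × 92190 + 0.55 × 101220 = 41485.5 + 55671 = 97156.5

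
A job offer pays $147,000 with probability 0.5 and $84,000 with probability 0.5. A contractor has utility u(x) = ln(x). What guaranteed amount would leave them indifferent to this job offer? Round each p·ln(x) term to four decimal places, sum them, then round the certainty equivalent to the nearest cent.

E[u] = 0.5·ln(147000) + 0.5·ln(84000) = 5.9491 + 5.6693 = 11.6184
CE = e^11.6184 ≈ 111123.78

$111,123.78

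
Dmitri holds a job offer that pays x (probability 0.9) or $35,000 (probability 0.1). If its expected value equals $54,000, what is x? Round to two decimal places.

x = $56,111.11

0.9·x + 0.1·35000 = 54000
0.9·x = 54000 − 3500 = 50500
x = 50500 / 0.9 = 56111.1111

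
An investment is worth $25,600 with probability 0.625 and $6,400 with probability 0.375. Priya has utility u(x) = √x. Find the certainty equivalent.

E[u] = 0.625·√25600 + 0.375·√6400 = 0.625·160 + 0.375·80 = 130
CE = (130)² = 16900

$16,900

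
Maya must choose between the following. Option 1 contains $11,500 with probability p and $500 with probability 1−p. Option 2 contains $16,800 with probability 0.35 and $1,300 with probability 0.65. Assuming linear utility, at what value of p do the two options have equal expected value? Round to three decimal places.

EV(Option 2) = 0.35 × 16800 + 0.65 × 1300 = 5880 + 845 = 6725
p·11500 + (1−p)·500 = 6725
11000p + 500 = 6725
p = (6725 − 500) / 11000

p = 0.566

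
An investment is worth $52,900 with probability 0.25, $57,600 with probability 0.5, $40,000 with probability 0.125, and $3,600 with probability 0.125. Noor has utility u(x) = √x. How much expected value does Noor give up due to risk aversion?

E[u] = 0.25·√52900 + 0.5·√57600 + 0.125·√40000 + 0.125·√3600 = 0.25·230 + 0.5·240 + 0.125·200 + 0.125·60 = 210
CE = (210)² = 44100
Risk premium = EV − CE = 47475 − 44100 = 3375

$3,375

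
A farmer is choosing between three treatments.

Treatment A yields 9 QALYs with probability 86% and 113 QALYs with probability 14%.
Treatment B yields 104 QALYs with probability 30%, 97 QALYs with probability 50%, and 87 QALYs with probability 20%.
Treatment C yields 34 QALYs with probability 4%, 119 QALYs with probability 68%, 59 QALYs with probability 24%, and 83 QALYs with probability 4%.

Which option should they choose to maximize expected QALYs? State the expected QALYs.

Treatment A = 0.86 × 9 + 0.14 × 113 = 7.74 + 15.82 = 23.56
Treatment B = 0.3 × 104 + 0.5 × 97 + 0.2 × 87 = 31.2 + 48.5 + 17.4 = 97.1
Treatment C = 0.04 × 34 + 0.68 × 119 + 0.24 × 59 + 0.04 × 83 = 1.36 + 80.92 + 14.16 + 3.32 = 99.76

Treatment C (99.76 QALYs)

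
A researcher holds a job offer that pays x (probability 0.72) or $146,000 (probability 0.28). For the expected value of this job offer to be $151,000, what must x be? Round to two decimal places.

0.72·x + 0.28·146000 = 151000
0.72·x = 151000 − 40880 = 110120
x = 110120 / 0.72 = 152944.4444

x = $152,944.44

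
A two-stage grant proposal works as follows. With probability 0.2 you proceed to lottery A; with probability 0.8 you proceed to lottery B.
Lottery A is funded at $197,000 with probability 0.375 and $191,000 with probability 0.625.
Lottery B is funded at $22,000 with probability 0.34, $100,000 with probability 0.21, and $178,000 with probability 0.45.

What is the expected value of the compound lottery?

EV(A) = 0.375 × 197000 + 0.625 × 191000 = 73875 + 119375 = 193250
EV(B) = 0.34 × 22000 + 0.21 × 100000 + 0.45 × 178000 = 7480 + 21000 + 80100 = 108580
Overall = 0.2 × 193250 + 0.8 × 108580 = 38650 + 86864 = 125514

$125,514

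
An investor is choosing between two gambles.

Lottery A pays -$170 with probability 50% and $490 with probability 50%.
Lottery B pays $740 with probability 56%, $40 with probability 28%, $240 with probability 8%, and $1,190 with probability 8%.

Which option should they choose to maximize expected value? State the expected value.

Lottery B ($540)

Lottery A = 0.5 × (-170) + 0.5 × 490 = -85 + 245 = 160
Lottery B = 0.56 × 740 + 0.28 × 40 + 0.08 × 240 + 0.08 × 1190 = 414.4 + 11.2 + 19.2 + 95.2 = 540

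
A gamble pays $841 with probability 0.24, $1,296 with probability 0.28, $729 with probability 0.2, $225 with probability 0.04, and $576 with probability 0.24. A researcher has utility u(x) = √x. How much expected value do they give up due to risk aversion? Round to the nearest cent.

E[u] = 0.24·√841 + 0.28·√1296 + 0.2·√729 + 0.04·√225 + 0.24·√576 = 0.24·29 + 0.28·36 + 0.2·27 + 0.04·15 + 0.24·24 = 28.8
CE = (28.8)² = 829.44
Risk premium = EV − CE = 857.76 − 829.44 = 28.32

$28.32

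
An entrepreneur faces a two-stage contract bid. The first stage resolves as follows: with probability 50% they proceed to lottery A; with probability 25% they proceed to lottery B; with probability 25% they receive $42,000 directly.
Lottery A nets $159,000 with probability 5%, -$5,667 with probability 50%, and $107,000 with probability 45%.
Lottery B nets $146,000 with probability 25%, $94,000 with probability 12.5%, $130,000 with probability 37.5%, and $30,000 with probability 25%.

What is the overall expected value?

EV(A) = 0.05 × 159000 + 0.5 × (-5667) + 0.45 × 107000 = 7950 − 2833.5 + 48150 = 53266.5
EV(B) = 0.25 × 146000 + 0.125 × 94000 + 0.375 × 130000 + 0.25 × 30000 = 36500 + 11750 + 48750 + 7500 = 104500
Branch C: 42000 (certain)
Overall = 0.5 × 53266.5 + 0.25 × 104500 + 0.25 × 42000 = 26633.25 + 26125 + 10500 = 63258.25

$63,258.25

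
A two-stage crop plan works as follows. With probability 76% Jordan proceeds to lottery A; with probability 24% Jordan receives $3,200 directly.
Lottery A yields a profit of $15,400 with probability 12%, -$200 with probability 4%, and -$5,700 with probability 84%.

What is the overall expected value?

EV(A) = 0.12 × 15400 + 0.04 × (-200) + 0.84 × (-5700) = 1848 − 8 − 4788 = -2948
Branch B: 3200 (certain)
Overall = 0.76 × (-2948) + 0.24 × 3200 = -2240.48 + 768 = -1472.48

-$1,472.48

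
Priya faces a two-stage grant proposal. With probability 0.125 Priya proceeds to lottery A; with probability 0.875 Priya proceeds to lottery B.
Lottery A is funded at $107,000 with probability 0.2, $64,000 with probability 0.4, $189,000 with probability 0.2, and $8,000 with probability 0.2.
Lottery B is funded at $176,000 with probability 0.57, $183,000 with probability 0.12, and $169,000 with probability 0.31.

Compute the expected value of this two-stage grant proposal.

$163,636.25

EV(A) = 0.2 × 107000 + 0.4 × 64000 + 0.2 × 189000 + 0.2 × 8000 = 21400 + 25600 + 37800 + 1600 = 86400
EV(B) = 0.57 × 176000 + 0.12 × 183000 + 0.31 × 169000 = 100320 + 21960 + 52390 = 174670
Overall = 0.125 × 86400 + 0.875 × 174670 = 10800 + 152836.25 = 163636.25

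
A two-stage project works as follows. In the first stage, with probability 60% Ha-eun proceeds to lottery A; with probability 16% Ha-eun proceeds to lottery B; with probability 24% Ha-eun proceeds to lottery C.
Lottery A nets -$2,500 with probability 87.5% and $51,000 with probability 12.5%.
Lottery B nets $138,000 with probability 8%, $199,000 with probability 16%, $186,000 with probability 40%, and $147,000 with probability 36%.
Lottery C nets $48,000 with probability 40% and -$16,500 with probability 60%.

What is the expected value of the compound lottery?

EV(A) = 0.875 × (-2500) + 0.125 × 51000 = -2187.5 + 6375 = 4187.5
EV(B) = 0.08 × 138000 + 0.16 × 199000 + 0.4 × 186000 + 0.36 × 147000 = 11040 + 31840 + 74400 + 52920 = 170200
EV(C) = 0.4 × 48000 + 0.6 × (-16500) = 19200 − 9900 = 9300
Overall = 0.6 × 4187.5 + 0.16 × 170200 + 0.24 × 9300 = 2512.5 + 27232 + 2232 = 31976.5

$31,976.50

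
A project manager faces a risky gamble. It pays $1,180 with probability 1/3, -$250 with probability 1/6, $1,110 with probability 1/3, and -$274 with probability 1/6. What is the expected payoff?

EV = 1/3 × 1180 + 1/6 × (-250) + 1/3 × 1110 + 1/6 × (-274) = 393.3333 − 41.6667 + 370 − 45.6667 = 676

$676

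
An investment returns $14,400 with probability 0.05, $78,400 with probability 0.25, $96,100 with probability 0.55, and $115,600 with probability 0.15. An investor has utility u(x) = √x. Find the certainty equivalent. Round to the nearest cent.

E[u] = 0.05·√14400 + 0.25·√78400 + 0.55·√96100 + 0.15·√115600 = 0.05·120 + 0.25·280 + 0.55·310 + 0.15·340 = 297.5
CE = (297.5)² = 88506.25

$88,506.25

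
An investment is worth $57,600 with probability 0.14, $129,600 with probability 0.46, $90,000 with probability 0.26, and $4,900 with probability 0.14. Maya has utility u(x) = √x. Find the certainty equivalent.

$82,369

E[u] = 0.14·√57600 + 0.46·√129600 + 0.26·√90000 + 0.14·√4900 = 0.14·240 + 0.46·360 + 0.26·300 + 0.14·70 = 287
CE = (287)² = 82369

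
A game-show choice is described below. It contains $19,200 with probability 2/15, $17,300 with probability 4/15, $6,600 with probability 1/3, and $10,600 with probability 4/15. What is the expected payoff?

EV = 2/15 × 19200 + 4/15 × 17300 + 1/3 × 6600 + 4/15 × 10600 = 2560 + 4613.3333 + 2200 + 2826.6667 = 12200

$12,200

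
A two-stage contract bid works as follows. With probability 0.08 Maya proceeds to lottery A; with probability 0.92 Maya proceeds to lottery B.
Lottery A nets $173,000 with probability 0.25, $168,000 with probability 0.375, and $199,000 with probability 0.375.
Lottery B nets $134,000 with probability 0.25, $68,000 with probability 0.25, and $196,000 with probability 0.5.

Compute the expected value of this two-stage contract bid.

EV(A) = 0.25 × 173000 + 0.375 × 168000 + 0.375 × 199000 = 43250 + 63000 + 74625 = 180875
EV(B) = 0.25 × 134000 + 0.25 × 68000 + 0.5 × 196000 = 33500 + 17000 + 98000 = 148500
Overall = 0.08 × 180875 + 0.92 × 148500 = 14470 + 136620 = 151090

$151,090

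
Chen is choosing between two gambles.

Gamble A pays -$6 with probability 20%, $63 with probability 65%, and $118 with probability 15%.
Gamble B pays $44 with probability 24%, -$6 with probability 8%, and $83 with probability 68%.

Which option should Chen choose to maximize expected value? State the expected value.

Gamble B ($66.52)

Gamble A = 0.2 × (-6) + 0.65 × 63 + 0.15 × 118 = -1.2 + 40.95 + 17.7 = 57.45
Gamble B = 0.24 × 44 + 0.08 × (-6) + 0.68 × 83 = 10.56 − 0.48 + 56.44 = 66.52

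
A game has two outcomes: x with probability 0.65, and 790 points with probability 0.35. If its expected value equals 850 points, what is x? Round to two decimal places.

0.65·x + 0.35·790 = 850
0.65·x = 850 − 276.5 = 573.5
x = 573.5 / 0.65 = 882.3077

x = 882.31 points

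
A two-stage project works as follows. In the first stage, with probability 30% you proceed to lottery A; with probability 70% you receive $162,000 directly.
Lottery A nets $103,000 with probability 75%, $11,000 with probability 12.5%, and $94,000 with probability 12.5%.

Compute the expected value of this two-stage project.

EV(A) = 0.75 × 103000 + 0.125 × 11000 + 0.125 × 94000 = 77250 + 1375 + 11750 = 90375
Branch B: 162000 (certain)
Overall = 0.3 × 90375 + 0.7 × 162000 = 27112.5 + 113400 = 140512.5

$140,512.50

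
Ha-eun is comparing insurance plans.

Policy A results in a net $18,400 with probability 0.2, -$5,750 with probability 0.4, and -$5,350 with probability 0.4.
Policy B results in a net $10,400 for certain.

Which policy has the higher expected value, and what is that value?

Policy B ($10,400)

Policy A = 0.2 × 18400 + 0.4 × (-5750) + 0.4 × (-5350) = 3680 − 2300 − 2140 = -760
Policy B: 10400 (certain)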